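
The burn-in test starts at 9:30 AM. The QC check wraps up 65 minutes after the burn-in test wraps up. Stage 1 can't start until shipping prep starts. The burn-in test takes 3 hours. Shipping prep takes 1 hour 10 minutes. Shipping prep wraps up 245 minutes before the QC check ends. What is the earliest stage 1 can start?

8:20 AM

The burn-in test ends at 9:30 AM + 180 min = 12:30 PM.
The QC check ends at 12:30 PM + 65 min = 1:35 PM.
Shipping prep ends at 1:35 PM − 245 min = 9:30 AM.
Shipping prep starts at 9:30 AM − 70 min = 8:20 AM.
Stage 1 is bounded by shipping prep, so the earliest it can start is 8:20 AM.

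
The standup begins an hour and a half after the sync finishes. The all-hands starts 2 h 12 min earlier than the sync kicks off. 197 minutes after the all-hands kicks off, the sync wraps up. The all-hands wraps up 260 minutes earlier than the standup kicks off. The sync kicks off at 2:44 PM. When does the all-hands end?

The all-hands starts at 2:44 PM − 132 min = 12:32 PM.
The sync ends at 12:32 PM + 197 min = 3:49 PM.
The standup starts at 3:49 PM + 90 min = 5:19 PM.
The all-hands ends at 5:19 PM − 260 min = 12:59 PM.

12:59 PM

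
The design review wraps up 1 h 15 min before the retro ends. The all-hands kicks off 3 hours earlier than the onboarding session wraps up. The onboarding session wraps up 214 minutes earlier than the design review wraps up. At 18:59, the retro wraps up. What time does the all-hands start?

The design review ends at 18:59 − 75 min = 17:44.
The onboarding session ends at 17:44 − 214 min = 14:10.
The all-hands starts at 14:10 − 180 min = 11:10.

11:10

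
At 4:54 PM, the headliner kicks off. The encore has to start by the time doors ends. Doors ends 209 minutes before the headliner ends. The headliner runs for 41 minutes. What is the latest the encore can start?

2:06 PM

The headliner ends at 4:54 PM + 41 min = 5:35 PM.
Doors ends at 5:35 PM − 209 min = 2:06 PM.
The encore is bounded by doors, so the latest it can start is 2:06 PM.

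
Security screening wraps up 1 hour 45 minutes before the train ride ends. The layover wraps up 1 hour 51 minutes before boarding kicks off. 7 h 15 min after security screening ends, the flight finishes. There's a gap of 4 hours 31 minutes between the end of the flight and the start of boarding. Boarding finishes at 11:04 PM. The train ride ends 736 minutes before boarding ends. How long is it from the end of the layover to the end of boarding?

The train ride ends at 11:04 PM − 736 min = 10:48 AM.
Security screening ends at 10:48 AM − 105 min = 9:03 AM.
The flight ends at 9:03 AM + 435 min = 4:18 PM.
Boarding starts at 4:18 PM + 271 min = 8:49 PM.
The layover ends at 8:49 PM − 111 min = 6:58 PM.
From 6:58 PM to 11:04 PM is 246 minutes.

246 minutes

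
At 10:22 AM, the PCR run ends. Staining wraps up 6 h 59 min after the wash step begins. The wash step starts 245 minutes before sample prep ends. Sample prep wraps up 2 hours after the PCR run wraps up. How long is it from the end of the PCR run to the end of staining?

4 hours 54 minutes

Sample prep ends at 10:22 AM + 120 min = 12:22 PM.
The wash step starts at 12:22 PM − 245 min = 8:17 AM.
Staining ends at 8:17 AM + 419 min = 3:16 PM.
From 10:22 AM to 3:16 PM is 4 hours 54 minutes.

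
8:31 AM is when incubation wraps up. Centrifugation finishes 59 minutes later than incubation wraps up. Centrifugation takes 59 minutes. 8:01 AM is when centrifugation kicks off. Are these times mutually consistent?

No

Centrifugation ends at 8:31 AM + 59 min = 9:30 AM.
Centrifugation starts at 9:30 AM − 59 min = 8:31 AM.
But centrifugation is also said to start at 8:01 AM — a 30-minute conflict.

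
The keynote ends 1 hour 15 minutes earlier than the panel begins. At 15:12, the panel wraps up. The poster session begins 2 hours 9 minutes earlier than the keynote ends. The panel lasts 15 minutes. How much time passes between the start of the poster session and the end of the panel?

3 hours 39 minutes

The panel starts at 15:12 − 15 min = 14:57.
The keynote ends at 14:57 − 75 min = 13:42.
The poster session starts at 13:42 − 129 min = 11:33.
From 11:33 to 15:12 is 3 hours 39 minutes.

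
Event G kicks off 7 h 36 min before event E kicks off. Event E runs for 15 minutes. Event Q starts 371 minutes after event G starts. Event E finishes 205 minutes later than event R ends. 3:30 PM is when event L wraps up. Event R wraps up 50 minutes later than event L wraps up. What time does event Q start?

6:05 PM

Event R ends at 3:30 PM + 50 min = 4:20 PM.
Event E ends at 4:20 PM + 205 min = 7:45 PM.
Event E starts at 7:45 PM − 15 min = 7:30 PM.
Event G starts at 7:30 PM − 456 min = 11:54 AM.
Event Q starts at 11:54 AM + 371 min = 6:05 PM.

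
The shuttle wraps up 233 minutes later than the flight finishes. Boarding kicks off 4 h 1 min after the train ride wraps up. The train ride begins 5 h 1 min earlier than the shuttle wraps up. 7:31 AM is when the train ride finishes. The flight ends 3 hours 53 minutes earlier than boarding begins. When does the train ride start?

6:31 AM

Boarding starts at 7:31 AM + 241 min = 11:32 AM.
The flight ends at 11:32 AM − 233 min = 7:39 AM.
The shuttle ends at 7:39 AM + 233 min = 11:32 AM.
The train ride starts at 11:32 AM − 301 min = 6:31 AM.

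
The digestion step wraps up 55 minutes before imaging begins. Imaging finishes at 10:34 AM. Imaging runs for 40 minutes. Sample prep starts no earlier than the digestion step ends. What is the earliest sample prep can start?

8:59 AM

Imaging starts at 10:34 AM − 40 min = 9:54 AM.
The digestion step ends at 9:54 AM − 55 min = 8:59 AM.
Sample prep is bounded by the digestion step, so the earliest it can start is 8:59 AM.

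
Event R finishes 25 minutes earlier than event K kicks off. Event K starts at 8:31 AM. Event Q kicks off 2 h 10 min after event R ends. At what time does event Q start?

Event R ends at 8:31 AM − 25 min = 8:06 AM.
Event Q starts at 8:06 AM + 130 min = 10:16 AM.

10:16 AM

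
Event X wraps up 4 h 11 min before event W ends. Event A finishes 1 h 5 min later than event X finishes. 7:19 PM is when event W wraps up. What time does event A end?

4:13 PM

Event X ends at 7:19 PM − 251 min = 3:08 PM.
Event A ends at 3:08 PM + 65 min = 4:13 PM.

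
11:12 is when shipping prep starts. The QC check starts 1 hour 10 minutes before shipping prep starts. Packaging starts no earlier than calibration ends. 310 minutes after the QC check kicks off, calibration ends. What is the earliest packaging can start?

The QC check starts at 11:12 − 70 min = 10:02.
Calibration ends at 10:02 + 310 min = 15:12.
Packaging is bounded by calibration, so the earliest it can start is 15:12.

15:12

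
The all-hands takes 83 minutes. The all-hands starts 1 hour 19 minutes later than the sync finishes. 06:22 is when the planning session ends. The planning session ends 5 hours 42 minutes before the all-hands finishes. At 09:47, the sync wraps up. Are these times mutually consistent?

The all-hands starts at 09:47 + 79 min = 11:06.
The all-hands ends at 11:06 + 83 min = 12:29.
The planning session ends at 12:29 − 342 min = 06:47.
But the planning session is also said to end at 06:22 — a 25-minute conflict.

No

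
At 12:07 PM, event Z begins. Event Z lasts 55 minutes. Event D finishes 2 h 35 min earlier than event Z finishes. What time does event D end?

10:27 AM

Event Z ends at 12:07 PM + 55 min = 1:02 PM.
Event D ends at 1:02 PM − 155 min = 10:27 AM.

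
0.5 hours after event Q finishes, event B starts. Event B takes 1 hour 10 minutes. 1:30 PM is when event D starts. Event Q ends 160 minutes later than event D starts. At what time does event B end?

5:50 PM

Event Q ends at 1:30 PM + 160 min = 4:10 PM.
Event B starts at 4:10 PM + 30 min = 4:40 PM.
Event B ends at 4:40 PM + 70 min = 5:50 PM.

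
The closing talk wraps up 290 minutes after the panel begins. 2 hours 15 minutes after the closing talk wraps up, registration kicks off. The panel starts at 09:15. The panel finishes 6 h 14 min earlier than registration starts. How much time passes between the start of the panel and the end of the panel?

The closing talk ends at 09:15 + 290 min = 14:05.
Registration starts at 14:05 + 135 min = 16:20.
The panel ends at 16:20 − 374 min = 10:06.
From 09:15 to 10:06 is 51 minutes.

51 minutes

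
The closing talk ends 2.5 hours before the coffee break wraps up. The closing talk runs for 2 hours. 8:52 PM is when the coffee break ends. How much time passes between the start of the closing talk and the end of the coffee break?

The closing talk ends at 8:52 PM − 150 min = 6:22 PM.
The closing talk starts at 6:22 PM − 120 min = 4:22 PM.
From 4:22 PM to 8:52 PM is 4 h 30 min.

4 h 30 min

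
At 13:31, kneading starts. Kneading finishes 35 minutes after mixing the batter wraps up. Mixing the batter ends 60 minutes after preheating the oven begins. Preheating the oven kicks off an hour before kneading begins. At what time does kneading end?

Preheating the oven starts at 13:31 − 60 min = 12:31.
Mixing the batter ends at 12:31 + 60 min = 13:31.
Kneading ends at 13:31 + 35 min = 14:06.

14:06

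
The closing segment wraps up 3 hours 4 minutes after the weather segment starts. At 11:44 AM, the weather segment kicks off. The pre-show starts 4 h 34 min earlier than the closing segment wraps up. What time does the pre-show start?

The closing segment ends at 11:44 AM + 184 min = 2:48 PM.
The pre-show starts at 2:48 PM − 274 min = 10:14 AM.

10:14 AM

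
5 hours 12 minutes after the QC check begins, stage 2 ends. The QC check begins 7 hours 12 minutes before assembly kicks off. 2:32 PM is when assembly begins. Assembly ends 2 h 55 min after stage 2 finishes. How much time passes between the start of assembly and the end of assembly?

The QC check starts at 2:32 PM − 432 min = 7:20 AM.
Stage 2 ends at 7:20 AM + 312 min = 12:32 PM.
Assembly ends at 12:32 PM + 175 min = 3:27 PM.
From 2:32 PM to 3:27 PM is 55 minutes.

55 minutes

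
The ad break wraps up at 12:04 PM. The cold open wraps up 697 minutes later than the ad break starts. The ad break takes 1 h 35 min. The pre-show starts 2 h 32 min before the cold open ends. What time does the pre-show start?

The ad break starts at 12:04 PM − 95 min = 10:29 AM.
The cold open ends at 10:29 AM + 697 min = 10:06 PM.
The pre-show starts at 10:06 PM − 152 min = 7:34 PM.

7:34 PM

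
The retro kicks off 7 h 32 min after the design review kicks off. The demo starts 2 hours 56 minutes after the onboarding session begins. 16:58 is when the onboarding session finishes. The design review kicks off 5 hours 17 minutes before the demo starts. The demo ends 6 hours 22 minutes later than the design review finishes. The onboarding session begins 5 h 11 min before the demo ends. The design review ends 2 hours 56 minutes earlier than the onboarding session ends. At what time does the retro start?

20:24

The design review ends at 16:58 − 176 min = 14:02.
The demo ends at 14:02 + 382 min = 20:24.
The onboarding session starts at 20:24 − 311 min = 15:13.
The demo starts at 15:13 + 176 min = 18:09.
The design review starts at 18:09 − 317 min = 12:52.
The retro starts at 12:52 + 452 min = 20:24.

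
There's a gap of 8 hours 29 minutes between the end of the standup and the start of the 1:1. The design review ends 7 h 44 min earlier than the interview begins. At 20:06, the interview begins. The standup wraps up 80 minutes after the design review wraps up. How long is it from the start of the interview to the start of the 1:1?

2 hours 5 minutes

The design review ends at 20:06 − 464 min = 12:22.
The standup ends at 12:22 + 80 min = 13:42.
The 1:1 starts at 13:42 + 509 min = 22:11.
From 20:06 to 22:11 is 2 hours 5 minutes.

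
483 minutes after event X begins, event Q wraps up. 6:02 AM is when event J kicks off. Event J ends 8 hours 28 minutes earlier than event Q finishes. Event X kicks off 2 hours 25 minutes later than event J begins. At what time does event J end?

8:02 AM

Event X starts at 6:02 AM + 145 min = 8:27 AM.
Event Q ends at 8:27 AM + 483 min = 4:30 PM.
Event J ends at 4:30 PM − 508 min = 8:02 AM.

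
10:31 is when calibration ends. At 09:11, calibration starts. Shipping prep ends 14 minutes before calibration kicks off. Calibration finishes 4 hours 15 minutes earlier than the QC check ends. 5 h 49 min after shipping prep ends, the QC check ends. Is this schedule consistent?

Shipping prep ends at 09:11 − 14 min = 08:57.
The QC check ends at 08:57 + 349 min = 14:46.
Calibration ends at 14:46 − 255 min = 10:31.
That matches the stated 10:31, so the schedule is consistent.

Yes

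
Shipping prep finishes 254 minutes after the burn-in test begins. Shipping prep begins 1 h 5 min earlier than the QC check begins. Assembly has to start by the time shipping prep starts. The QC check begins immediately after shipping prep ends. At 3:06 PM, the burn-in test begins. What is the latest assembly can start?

Shipping prep ends at 3:06 PM + 254 min = 7:20 PM.
So the QC check starts at 7:20 PM.
Shipping prep starts at 7:20 PM − 65 min = 6:15 PM.
Assembly is bounded by shipping prep, so the latest it can start is 6:15 PM.

6:15 PM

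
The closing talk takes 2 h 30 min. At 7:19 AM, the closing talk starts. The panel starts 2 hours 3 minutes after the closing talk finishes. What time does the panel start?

The closing talk ends at 7:19 AM + 150 min = 9:49 AM.
The panel starts at 9:49 AM + 123 min = 11:52 AM.

11:52 AM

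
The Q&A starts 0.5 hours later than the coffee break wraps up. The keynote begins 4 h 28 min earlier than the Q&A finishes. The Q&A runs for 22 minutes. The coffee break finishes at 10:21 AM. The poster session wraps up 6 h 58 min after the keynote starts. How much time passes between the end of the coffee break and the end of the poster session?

3 hours 22 minutes

The Q&A starts at 10:21 AM + 30 min = 10:51 AM.
The Q&A ends at 10:51 AM + 22 min = 11:13 AM.
The keynote starts at 11:13 AM − 268 min = 6:45 AM.
The poster session ends at 6:45 AM + 418 min = 1:43 PM.
From 10:21 AM to 1:43 PM is 3 hours 22 minutes.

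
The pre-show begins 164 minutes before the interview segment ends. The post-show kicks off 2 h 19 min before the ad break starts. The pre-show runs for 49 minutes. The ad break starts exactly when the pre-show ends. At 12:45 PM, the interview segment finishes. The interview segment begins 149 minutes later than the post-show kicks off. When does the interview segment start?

11:00 AM

The pre-show starts at 12:45 PM − 164 min = 10:01 AM.
The pre-show ends at 10:01 AM + 49 min = 10:50 AM.
So the ad break starts at 10:50 AM.
The post-show starts at 10:50 AM − 139 min = 8:31 AM.
The interview segment starts at 8:31 AM + 149 min = 11:00 AM.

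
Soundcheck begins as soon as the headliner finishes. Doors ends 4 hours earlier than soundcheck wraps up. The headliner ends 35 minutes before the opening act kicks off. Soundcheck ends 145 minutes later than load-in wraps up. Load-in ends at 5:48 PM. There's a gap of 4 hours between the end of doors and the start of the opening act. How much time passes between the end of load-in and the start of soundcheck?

1 hour 50 minutes

Soundcheck ends at 5:48 PM + 145 min = 8:13 PM.
Doors ends at 8:13 PM − 240 min = 4:13 PM.
The opening act starts at 4:13 PM + 240 min = 8:13 PM.
The headliner ends at 8:13 PM − 35 min = 7:38 PM.
So soundcheck starts at 7:38 PM.
From 5:48 PM to 7:38 PM is 1 hour 50 minutes.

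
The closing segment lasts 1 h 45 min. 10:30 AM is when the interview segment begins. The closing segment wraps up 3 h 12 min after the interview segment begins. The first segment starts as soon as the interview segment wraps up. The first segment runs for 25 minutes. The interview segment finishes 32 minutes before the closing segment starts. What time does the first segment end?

11:50 AM

The closing segment ends at 10:30 AM + 192 min = 1:42 PM.
The closing segment starts at 1:42 PM − 105 min = 11:57 AM.
The interview segment ends at 11:57 AM − 32 min = 11:25 AM.
So the first segment starts at 11:25 AM.
The first segment ends at 11:25 AM + 25 min = 11:50 AM.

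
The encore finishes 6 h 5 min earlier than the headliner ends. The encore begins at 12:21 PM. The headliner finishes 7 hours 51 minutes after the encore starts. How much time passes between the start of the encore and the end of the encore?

106 minutes

The headliner ends at 12:21 PM + 471 min = 8:12 PM.
The encore ends at 8:12 PM − 365 min = 2:07 PM.
From 12:21 PM to 2:07 PM is 106 minutes.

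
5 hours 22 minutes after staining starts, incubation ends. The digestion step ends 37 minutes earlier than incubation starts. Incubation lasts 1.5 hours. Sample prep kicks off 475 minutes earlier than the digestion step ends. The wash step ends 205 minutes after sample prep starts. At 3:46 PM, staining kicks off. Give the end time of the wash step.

2:31 PM

Incubation ends at 3:46 PM + 322 min = 9:08 PM.
Incubation starts at 9:08 PM − 90 min = 7:38 PM.
The digestion step ends at 7:38 PM − 37 min = 7:01 PM.
Sample prep starts at 7:01 PM − 475 min = 11:06 AM.
The wash step ends at 11:06 AM + 205 min = 2:31 PM.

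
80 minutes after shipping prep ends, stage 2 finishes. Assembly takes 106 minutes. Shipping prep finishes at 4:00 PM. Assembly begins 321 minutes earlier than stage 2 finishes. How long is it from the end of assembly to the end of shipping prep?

2 h 15 min

Stage 2 ends at 4:00 PM + 80 min = 5:20 PM.
Assembly starts at 5:20 PM − 321 min = 11:59 AM.
Assembly ends at 11:59 AM + 106 min = 1:45 PM.
From 1:45 PM to 4:00 PM is 2 h 15 min.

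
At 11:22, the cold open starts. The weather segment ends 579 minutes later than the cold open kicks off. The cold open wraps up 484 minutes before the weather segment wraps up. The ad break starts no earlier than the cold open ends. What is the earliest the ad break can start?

The weather segment ends at 11:22 + 579 min = 21:01.
The cold open ends at 21:01 − 484 min = 12:57.
The ad break is bounded by the cold open, so the earliest it can start is 12:57.

12:57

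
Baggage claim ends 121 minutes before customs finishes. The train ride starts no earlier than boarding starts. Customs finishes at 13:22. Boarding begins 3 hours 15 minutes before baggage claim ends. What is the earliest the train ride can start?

Baggage claim ends at 13:22 − 121 min = 11:21.
Boarding starts at 11:21 − 195 min = 08:06.
The train ride is bounded by boarding, so the earliest it can start is 08:06.

08:06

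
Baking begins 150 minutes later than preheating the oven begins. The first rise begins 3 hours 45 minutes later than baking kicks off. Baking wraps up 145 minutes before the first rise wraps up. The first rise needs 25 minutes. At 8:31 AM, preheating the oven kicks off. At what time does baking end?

12:46 PM

Baking starts at 8:31 AM + 150 min = 11:01 AM.
The first rise starts at 11:01 AM + 225 min = 2:46 PM.
The first rise ends at 2:46 PM + 25 min = 3:11 PM.
Baking ends at 3:11 PM − 145 min = 12:46 PM.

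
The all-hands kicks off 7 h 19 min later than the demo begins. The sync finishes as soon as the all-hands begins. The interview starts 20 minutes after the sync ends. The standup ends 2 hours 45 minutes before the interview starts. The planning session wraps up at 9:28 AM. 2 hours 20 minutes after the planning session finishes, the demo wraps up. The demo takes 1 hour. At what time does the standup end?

3:42 PM

The demo ends at 9:28 AM + 140 min = 11:48 AM.
The demo starts at 11:48 AM − 60 min = 10:48 AM.
The all-hands starts at 10:48 AM + 439 min = 6:07 PM.
So the sync ends at 6:07 PM.
The interview starts at 6:07 PM + 20 min = 6:27 PM.
The standup ends at 6:27 PM − 165 min = 3:42 PM.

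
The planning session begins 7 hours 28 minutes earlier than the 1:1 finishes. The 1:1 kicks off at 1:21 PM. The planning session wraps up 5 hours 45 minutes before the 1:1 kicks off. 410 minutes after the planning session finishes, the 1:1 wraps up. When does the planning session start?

The planning session ends at 1:21 PM − 345 min = 7:36 AM.
The 1:1 ends at 7:36 AM + 410 min = 2:26 PM.
The planning session starts at 2:26 PM − 448 min = 6:58 AM.

6:58 AM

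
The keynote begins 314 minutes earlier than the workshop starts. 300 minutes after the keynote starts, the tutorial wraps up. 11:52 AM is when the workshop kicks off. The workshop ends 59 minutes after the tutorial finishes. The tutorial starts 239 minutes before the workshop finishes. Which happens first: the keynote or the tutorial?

The keynote starts at 11:52 AM − 314 min = 6:38 AM.
The tutorial ends at 6:38 AM + 300 min = 11:38 AM.
The workshop ends at 11:38 AM + 59 min = 12:37 PM.
The tutorial starts at 12:37 PM − 239 min = 8:38 AM.
The keynote starts at 6:38 AM and the tutorial starts at 8:38 AM, so the keynote is first.

the keynote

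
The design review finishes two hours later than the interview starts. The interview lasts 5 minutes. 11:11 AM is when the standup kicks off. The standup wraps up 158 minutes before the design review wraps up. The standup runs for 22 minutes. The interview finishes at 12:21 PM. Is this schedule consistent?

No

The interview starts at 12:21 PM − 5 min = 12:16 PM.
The design review ends at 12:16 PM + 120 min = 2:16 PM.
The standup ends at 2:16 PM − 158 min = 11:38 AM.
The standup starts at 11:38 AM − 22 min = 11:16 AM.
But the standup is also said to start at 11:11 AM — a 5-minute conflict.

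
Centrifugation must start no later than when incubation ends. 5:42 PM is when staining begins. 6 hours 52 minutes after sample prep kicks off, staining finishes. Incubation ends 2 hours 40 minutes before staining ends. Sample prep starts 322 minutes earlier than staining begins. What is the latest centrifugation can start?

4:32 PM

Sample prep starts at 5:42 PM − 322 min = 12:20 PM.
Staining ends at 12:20 PM + 412 min = 7:12 PM.
Incubation ends at 7:12 PM − 160 min = 4:32 PM.
Centrifugation is bounded by incubation, so the latest it can start is 4:32 PM.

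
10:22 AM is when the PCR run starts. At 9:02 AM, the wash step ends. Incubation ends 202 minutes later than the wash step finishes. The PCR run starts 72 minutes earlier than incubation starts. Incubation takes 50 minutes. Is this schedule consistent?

Incubation ends at 9:02 AM + 202 min = 12:24 PM.
Incubation starts at 12:24 PM − 50 min = 11:34 AM.
The PCR run starts at 11:34 AM − 72 min = 10:22 AM.
That matches the stated 10:22 AM, so the schedule is consistent.

Yes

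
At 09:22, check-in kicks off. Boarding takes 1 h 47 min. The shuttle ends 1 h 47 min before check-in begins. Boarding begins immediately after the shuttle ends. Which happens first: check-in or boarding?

boarding

The shuttle ends at 09:22 − 107 min = 07:35.
So boarding starts at 07:35.
Check-in starts at 09:22 and boarding starts at 07:35, so boarding is first.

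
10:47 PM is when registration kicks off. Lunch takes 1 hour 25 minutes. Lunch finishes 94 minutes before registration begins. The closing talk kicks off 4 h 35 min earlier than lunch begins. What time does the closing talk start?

Lunch ends at 10:47 PM − 94 min = 9:13 PM.
Lunch starts at 9:13 PM − 85 min = 7:48 PM.
The closing talk starts at 7:48 PM − 275 min = 3:13 PM.

3:13 PM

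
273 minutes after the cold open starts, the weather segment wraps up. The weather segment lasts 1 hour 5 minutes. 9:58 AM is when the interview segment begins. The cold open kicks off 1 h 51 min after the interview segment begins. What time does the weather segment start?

3:17 PM

The cold open starts at 9:58 AM + 111 min = 11:49 AM.
The weather segment ends at 11:49 AM + 273 min = 4:22 PM.
The weather segment starts at 4:22 PM − 65 min = 3:17 PM.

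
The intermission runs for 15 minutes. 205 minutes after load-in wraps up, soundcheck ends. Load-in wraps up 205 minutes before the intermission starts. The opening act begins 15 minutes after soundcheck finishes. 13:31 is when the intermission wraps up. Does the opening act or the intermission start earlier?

The intermission starts at 13:31 − 15 min = 13:16.
Load-in ends at 13:16 − 205 min = 09:51.
Soundcheck ends at 09:51 + 205 min = 13:16.
The opening act starts at 13:16 + 15 min = 13:31.
The opening act starts at 13:31 and the intermission starts at 13:16, so the intermission is first.

the intermission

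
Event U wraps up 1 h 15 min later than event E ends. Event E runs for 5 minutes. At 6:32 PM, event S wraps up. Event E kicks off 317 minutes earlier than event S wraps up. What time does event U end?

2:35 PM

Event E starts at 6:32 PM − 317 min = 1:15 PM.
Event E ends at 1:15 PM + 5 min = 1:20 PM.
Event U ends at 1:20 PM + 75 min = 2:35 PM.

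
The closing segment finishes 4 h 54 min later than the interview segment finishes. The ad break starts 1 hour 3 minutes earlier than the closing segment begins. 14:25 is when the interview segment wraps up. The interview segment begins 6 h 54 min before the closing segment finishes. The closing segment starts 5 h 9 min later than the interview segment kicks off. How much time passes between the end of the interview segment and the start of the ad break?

The closing segment ends at 14:25 + 294 min = 19:19.
The interview segment starts at 19:19 − 414 min = 12:25.
The closing segment starts at 12:25 + 309 min = 17:34.
The ad break starts at 17:34 − 63 min = 16:31.
From 14:25 to 16:31 is 2 h 6 min.

2 h 6 min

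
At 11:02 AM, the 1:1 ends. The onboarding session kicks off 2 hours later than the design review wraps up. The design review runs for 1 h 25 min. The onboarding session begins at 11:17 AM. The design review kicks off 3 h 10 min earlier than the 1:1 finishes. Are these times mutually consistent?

Yes

The design review starts at 11:02 AM − 190 min = 7:52 AM.
The design review ends at 7:52 AM + 85 min = 9:17 AM.
The onboarding session starts at 9:17 AM + 120 min = 11:17 AM.
That matches the stated 11:17 AM, so the schedule is consistent.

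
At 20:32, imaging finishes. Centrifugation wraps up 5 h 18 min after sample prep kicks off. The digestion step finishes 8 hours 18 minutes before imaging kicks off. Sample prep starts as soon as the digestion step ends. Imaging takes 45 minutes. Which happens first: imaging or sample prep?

sample prep

Imaging starts at 20:32 − 45 min = 19:47.
The digestion step ends at 19:47 − 498 min = 11:29.
So sample prep starts at 11:29.
Imaging starts at 19:47 and sample prep starts at 11:29, so sample prep is first.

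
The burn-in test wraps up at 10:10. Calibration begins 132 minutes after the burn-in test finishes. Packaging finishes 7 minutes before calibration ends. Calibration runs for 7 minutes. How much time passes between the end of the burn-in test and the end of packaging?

Calibration starts at 10:10 + 132 min = 12:22.
Calibration ends at 12:22 + 7 min = 12:29.
Packaging ends at 12:29 − 7 min = 12:22.
From 10:10 to 12:22 is 2 hours 12 minutes.

2 hours 12 minutes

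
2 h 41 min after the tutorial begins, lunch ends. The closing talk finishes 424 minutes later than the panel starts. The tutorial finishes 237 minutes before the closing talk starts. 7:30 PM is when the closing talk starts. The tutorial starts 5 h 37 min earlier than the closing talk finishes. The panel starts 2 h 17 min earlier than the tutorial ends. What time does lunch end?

5:24 PM

The tutorial ends at 7:30 PM − 237 min = 3:33 PM.
The panel starts at 3:33 PM − 137 min = 1:16 PM.
The closing talk ends at 1:16 PM + 424 min = 8:20 PM.
The tutorial starts at 8:20 PM − 337 min = 2:43 PM.
Lunch ends at 2:43 PM + 161 min = 5:24 PM.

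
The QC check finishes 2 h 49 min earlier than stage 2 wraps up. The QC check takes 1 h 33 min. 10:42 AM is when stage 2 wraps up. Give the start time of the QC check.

The QC check ends at 10:42 AM − 169 min = 7:53 AM.
The QC check starts at 7:53 AM − 93 min = 6:20 AM.

6:20 AM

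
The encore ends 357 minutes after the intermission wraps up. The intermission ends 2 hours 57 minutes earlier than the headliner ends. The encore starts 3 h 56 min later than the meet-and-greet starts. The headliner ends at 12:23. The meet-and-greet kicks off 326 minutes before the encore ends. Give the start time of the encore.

The intermission ends at 12:23 − 177 min = 09:26.
The encore ends at 09:26 + 357 min = 15:23.
The meet-and-greet starts at 15:23 − 326 min = 09:57.
The encore starts at 09:57 + 236 min = 13:53.

13:53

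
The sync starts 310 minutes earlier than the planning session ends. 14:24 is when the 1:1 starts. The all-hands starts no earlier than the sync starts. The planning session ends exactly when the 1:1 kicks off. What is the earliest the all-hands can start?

09:14

The planning session ends at 14:24.
The sync starts at 14:24 − 310 min = 09:14.
The all-hands is bounded by the sync, so the earliest it can start is 09:14.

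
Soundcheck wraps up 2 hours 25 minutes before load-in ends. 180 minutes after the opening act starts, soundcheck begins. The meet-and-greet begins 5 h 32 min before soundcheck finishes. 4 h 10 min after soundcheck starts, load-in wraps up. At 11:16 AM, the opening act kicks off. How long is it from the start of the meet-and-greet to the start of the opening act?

47 minutes

Soundcheck starts at 11:16 AM + 180 min = 2:16 PM.
Load-in ends at 2:16 PM + 250 min = 6:26 PM.
Soundcheck ends at 6:26 PM − 145 min = 4:01 PM.
The meet-and-greet starts at 4:01 PM − 332 min = 10:29 AM.
From 10:29 AM to 11:16 AM is 47 minutes.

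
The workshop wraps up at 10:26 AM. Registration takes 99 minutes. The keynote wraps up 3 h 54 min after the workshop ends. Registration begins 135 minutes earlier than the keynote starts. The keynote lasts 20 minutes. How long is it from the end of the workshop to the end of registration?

2 h 58 min

The keynote ends at 10:26 AM + 234 min = 2:20 PM.
The keynote starts at 2:20 PM − 20 min = 2:00 PM.
Registration starts at 2:00 PM − 135 min = 11:45 AM.
Registration ends at 11:45 AM + 99 min = 1:24 PM.
From 10:26 AM to 1:24 PM is 2 h 58 min.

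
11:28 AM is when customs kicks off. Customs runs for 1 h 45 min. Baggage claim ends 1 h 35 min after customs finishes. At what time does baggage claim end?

2:48 PM

Customs ends at 11:28 AM + 105 min = 1:13 PM.
Baggage claim ends at 1:13 PM + 95 min = 2:48 PM.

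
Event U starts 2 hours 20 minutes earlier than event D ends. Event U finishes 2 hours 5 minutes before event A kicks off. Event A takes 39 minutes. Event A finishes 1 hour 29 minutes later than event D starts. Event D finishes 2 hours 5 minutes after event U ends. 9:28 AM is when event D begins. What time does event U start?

7:58 AM

Event A ends at 9:28 AM + 89 min = 10:57 AM.
Event A starts at 10:57 AM − 39 min = 10:18 AM.
Event U ends at 10:18 AM − 125 min = 8:13 AM.
Event D ends at 8:13 AM + 125 min = 10:18 AM.
Event U starts at 10:18 AM − 140 min = 7:58 AM.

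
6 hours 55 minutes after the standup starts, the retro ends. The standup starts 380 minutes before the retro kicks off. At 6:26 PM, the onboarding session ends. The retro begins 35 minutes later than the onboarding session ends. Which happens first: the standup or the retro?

the standup

The retro starts at 6:26 PM + 35 min = 7:01 PM.
The standup starts at 7:01 PM − 380 min = 12:41 PM.
The standup starts at 12:41 PM and the retro starts at 7:01 PM, so the standup is first.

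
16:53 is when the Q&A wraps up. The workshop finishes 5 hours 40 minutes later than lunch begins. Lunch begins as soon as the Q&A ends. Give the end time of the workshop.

Lunch starts at 16:53.
The workshop ends at 16:53 + 340 min = 22:33.

22:33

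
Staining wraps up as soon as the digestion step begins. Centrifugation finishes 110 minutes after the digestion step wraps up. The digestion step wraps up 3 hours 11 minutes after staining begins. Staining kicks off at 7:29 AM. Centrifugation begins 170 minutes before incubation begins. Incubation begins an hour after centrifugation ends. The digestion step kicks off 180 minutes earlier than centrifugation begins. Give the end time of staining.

7:40 AM

The digestion step ends at 7:29 AM + 191 min = 10:40 AM.
Centrifugation ends at 10:40 AM + 110 min = 12:30 PM.
Incubation starts at 12:30 PM + 60 min = 1:30 PM.
Centrifugation starts at 1:30 PM − 170 min = 10:40 AM.
The digestion step starts at 10:40 AM − 180 min = 7:40 AM.
So staining ends at 7:40 AM.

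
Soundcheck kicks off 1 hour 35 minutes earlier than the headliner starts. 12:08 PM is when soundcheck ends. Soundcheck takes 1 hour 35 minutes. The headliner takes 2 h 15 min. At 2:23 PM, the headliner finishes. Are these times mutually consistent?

The headliner starts at 2:23 PM − 135 min = 12:08 PM.
Soundcheck starts at 12:08 PM − 95 min = 10:33 AM.
Soundcheck ends at 10:33 AM + 95 min = 12:08 PM.
That matches the stated 12:08 PM, so the schedule is consistent.

Yes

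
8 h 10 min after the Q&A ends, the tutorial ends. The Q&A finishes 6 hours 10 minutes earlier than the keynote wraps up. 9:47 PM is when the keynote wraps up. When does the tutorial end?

The Q&A ends at 9:47 PM − 370 min = 3:37 PM.
The tutorial ends at 3:37 PM + 490 min = 11:47 PM.

11:47 PM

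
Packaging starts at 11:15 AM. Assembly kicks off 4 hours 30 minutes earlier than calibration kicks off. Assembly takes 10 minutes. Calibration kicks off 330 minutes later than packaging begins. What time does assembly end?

12:25 PM

Calibration starts at 11:15 AM + 330 min = 4:45 PM.
Assembly starts at 4:45 PM − 270 min = 12:15 PM.
Assembly ends at 12:15 PM + 10 min = 12:25 PM.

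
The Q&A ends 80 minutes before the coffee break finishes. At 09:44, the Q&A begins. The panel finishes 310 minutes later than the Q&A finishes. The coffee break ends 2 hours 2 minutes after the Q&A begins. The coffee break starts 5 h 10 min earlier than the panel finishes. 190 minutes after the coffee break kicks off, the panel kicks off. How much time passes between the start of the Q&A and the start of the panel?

The coffee break ends at 09:44 + 122 min = 11:46.
The Q&A ends at 11:46 − 80 min = 10:26.
The panel ends at 10:26 + 310 min = 15:36.
The coffee break starts at 15:36 − 310 min = 10:26.
The panel starts at 10:26 + 190 min = 13:36.
From 09:44 to 13:36 is 3 h 52 min.

3 h 52 min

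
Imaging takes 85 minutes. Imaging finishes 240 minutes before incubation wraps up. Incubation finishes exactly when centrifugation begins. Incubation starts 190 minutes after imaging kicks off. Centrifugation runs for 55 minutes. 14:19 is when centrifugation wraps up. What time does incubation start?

Centrifugation starts at 14:19 − 55 min = 13:24.
So incubation ends at 13:24.
Imaging ends at 13:24 − 240 min = 09:24.
Imaging starts at 09:24 − 85 min = 07:59.
Incubation starts at 07:59 + 190 min = 11:09.

11:09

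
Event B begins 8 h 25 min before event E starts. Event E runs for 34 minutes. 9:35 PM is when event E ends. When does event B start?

12:36 PM

Event E starts at 9:35 PM − 34 min = 9:01 PM.
Event B starts at 9:01 PM − 505 min = 12:36 PM.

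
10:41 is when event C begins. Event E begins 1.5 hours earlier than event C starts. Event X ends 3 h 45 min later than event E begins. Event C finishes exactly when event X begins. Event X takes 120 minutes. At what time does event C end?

10:56

Event E starts at 10:41 − 90 min = 09:11.
Event X ends at 09:11 + 225 min = 12:56.
Event X starts at 12:56 − 120 min = 10:56.
So event C ends at 10:56.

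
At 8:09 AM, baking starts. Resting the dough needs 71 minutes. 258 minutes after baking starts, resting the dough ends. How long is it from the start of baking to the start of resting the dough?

3 h 7 min

Resting the dough ends at 8:09 AM + 258 min = 12:27 PM.
Resting the dough starts at 12:27 PM − 71 min = 11:16 AM.
From 8:09 AM to 11:16 AM is 3 h 7 min.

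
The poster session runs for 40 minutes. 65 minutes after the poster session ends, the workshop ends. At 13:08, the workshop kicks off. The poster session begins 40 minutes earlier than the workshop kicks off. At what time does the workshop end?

The poster session starts at 13:08 − 40 min = 12:28.
The poster session ends at 12:28 + 40 min = 13:08.
The workshop ends at 13:08 + 65 min = 14:13.

14:13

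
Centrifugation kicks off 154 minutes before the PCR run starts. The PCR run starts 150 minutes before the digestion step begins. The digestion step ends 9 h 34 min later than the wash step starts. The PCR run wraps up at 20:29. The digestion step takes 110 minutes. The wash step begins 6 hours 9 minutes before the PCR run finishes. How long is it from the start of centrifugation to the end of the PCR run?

3 h 29 min

The wash step starts at 20:29 − 369 min = 14:20.
The digestion step ends at 14:20 + 574 min = 23:54.
The digestion step starts at 23:54 − 110 min = 22:04.
The PCR run starts at 22:04 − 150 min = 19:34.
Centrifugation starts at 19:34 − 154 min = 17:00.
From 17:00 to 20:29 is 3 h 29 min.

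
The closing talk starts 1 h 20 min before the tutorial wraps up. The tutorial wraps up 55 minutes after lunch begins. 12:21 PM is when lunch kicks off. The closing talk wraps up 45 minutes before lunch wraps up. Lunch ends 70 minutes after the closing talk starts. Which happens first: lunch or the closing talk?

the closing talk

The tutorial ends at 12:21 PM + 55 min = 1:16 PM.
The closing talk starts at 1:16 PM − 80 min = 11:56 AM.
Lunch starts at 12:21 PM and the closing talk starts at 11:56 AM, so the closing talk is first.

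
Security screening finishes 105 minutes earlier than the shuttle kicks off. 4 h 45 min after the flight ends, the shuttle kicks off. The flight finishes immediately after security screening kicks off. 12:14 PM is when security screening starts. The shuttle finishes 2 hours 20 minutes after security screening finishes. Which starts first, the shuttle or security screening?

The flight ends at 12:14 PM.
The shuttle starts at 12:14 PM + 285 min = 4:59 PM.
The shuttle starts at 4:59 PM and security screening starts at 12:14 PM, so security screening is first.

security screening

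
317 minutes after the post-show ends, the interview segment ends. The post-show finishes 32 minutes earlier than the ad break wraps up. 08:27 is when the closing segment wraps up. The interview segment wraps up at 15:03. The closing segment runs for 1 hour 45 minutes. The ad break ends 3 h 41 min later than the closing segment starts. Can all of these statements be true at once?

No

The closing segment starts at 08:27 − 105 min = 06:42.
The ad break ends at 06:42 + 221 min = 10:23.
The post-show ends at 10:23 − 32 min = 09:51.
The interview segment ends at 09:51 + 317 min = 15:08.
But the interview segment is also said to end at 15:03 — a 5-minute conflict.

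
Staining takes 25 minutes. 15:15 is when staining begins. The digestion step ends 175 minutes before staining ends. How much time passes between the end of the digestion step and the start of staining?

2 h 30 min

Staining ends at 15:15 + 25 min = 15:40.
The digestion step ends at 15:40 − 175 min = 12:45.
From 12:45 to 15:15 is 2 h 30 min.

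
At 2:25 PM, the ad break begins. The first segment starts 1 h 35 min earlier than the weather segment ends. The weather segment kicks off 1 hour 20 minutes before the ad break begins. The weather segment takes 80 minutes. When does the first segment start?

12:50 PM

The weather segment starts at 2:25 PM − 80 min = 1:05 PM.
The weather segment ends at 1:05 PM + 80 min = 2:25 PM.
The first segment starts at 2:25 PM − 95 min = 12:50 PM.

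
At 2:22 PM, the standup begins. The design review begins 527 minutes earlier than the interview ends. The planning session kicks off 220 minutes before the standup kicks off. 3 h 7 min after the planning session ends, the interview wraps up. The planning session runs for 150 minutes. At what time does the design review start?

7:32 AM

The planning session starts at 2:22 PM − 220 min = 10:42 AM.
The planning session ends at 10:42 AM + 150 min = 1:12 PM.
The interview ends at 1:12 PM + 187 min = 4:19 PM.
The design review starts at 4:19 PM − 527 min = 7:32 AM.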